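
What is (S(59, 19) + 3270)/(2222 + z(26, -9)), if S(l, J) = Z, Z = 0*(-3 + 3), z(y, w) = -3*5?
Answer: 3270/2207 ≈ 1.4816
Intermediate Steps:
z(y, w) = -15
Z = 0 (Z = 0*0 = 0)
S(l, J) = 0
(S(59, 19) + 3270)/(2222 + z(26, -9)) = (0 + 3270)/(2222 - 15) = 3270/2207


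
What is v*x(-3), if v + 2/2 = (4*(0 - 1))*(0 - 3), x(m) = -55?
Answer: -605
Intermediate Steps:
v = 11 (v = -1 + (4*(0 - 1))*(0 - 3) = -1 + (4*(-1))*(-3) = -1 - 4*(-3) = -1 + 12 = 11)
v*x(-3) = 11*(-55) = -605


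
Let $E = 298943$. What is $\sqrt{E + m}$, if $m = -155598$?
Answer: $\sqrt{143345} \approx 378.61$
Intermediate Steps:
$\sqrt{E + m} = \sqrt{298943 - 155598} = \sqrt{143345}$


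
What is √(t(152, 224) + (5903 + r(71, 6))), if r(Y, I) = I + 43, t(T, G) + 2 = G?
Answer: 21*√14 ≈ 78.575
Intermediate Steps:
t(T, G) = -2 + G
r(Y, I) = 43 + I
√(t(152, 224) + (5903 + r(71, 6))) = √((-2 + 224) + (5903 + (43 + 6))) = √(222 + (5903 + 49)) = √(222 + 5952) = √6174 = 21*√14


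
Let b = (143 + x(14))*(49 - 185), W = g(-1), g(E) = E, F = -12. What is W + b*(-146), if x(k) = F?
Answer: 2601135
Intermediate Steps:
x(k) = -12
W = -1
b = -17816 (b = (143 - 12)*(49 - 185) = 131*(-136) = -17816)
W + b*(-146) = -1 - 17816*(-146) = -1 + 2601136 = 2601135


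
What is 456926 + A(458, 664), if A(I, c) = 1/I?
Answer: 209272109/458 ≈ 4.5693e+5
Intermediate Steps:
456926 + A(458, 664) = 456926 + 1/458 = 209272109/458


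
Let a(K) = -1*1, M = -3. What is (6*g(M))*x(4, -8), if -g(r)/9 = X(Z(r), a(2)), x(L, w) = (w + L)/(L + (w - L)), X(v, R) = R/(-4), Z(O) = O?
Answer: -27/4 ≈ -6.7500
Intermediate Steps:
a(K) = -1
X(v, R) = -R/4 (X(v, R) = R*(-¼) = -R/4)
x(L, w) = (L + w)/w
g(r) = -9/4 (g(r) = -(-9)*(-1)/4 = -9*¼ = -9/4)
(6*g(M))*x(4, -8) = (6*(-9/4))*((4 - 8)/(-8)) = -(-27)*(-4)/16 = -27/2*½ = -27/4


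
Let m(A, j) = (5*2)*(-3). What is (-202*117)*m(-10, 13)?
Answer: 709020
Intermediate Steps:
m(A, j) = -30 (m(A, j) = 10*(-3) = -30)
(-202*117)*m(-10, 13) = -202*117*(-30) = -23634*(-30) = 709020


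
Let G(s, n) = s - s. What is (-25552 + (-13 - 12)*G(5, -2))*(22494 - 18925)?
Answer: -91195088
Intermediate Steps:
G(s, n) = 0
(-25552 + (-13 - 12)*G(5, -2))*(22494 - 18925) = (-25552 + (-13 - 12)*0)*(22494 - 18925) = (-25552 - 25*0)*3569 = (-25552 + 0)*3569 = -25552*3569 = -91195088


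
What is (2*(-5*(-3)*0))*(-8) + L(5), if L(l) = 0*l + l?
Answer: 5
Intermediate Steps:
L(l) = l (L(l) = 0 + l = l)
(2*(-5*(-3)*0))*(-8) + L(5) = (2*(-5*(-3)*0))*(-8) + 5 = (2*(15*0))*(-8) + 5 = (2*0)*(-8) + 5 = 0*(-8) + 5 = 0 + 5 = 5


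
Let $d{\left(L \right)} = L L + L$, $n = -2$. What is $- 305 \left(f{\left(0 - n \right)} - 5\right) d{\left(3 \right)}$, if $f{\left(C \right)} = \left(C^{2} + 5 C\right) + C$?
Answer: $-40260$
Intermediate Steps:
$d{\left(L \right)} = L + L^{2}$ ($d{\left(L \right)} = L^{2} + L = L + L^{2}$)
$f{\left(C \right)} = C^{2} + 6 C$
$- 305 \left(f{\left(0 - n \right)} - 5\right) d{\left(3 \right)} = - 305 \left(\left(0 - -2\right) \left(6 + \left(0 - -2\right)\right) - 5\right) 3 \left(1 + 3\right) = - 305 \left(\left(0 + 2\right) \left(6 + \left(0 + 2\right)\right) - 5\right) 3 \cdot 4 = - 305 \left(2 \left(6 + 2\right) - 5\right) 12 = - 305 \left(2 \cdot 8 - 5\right) 12 = - 305 \left(16 - 5\right) 12 = - 305 \cdot 11 \cdot 12 = \left(-305\right) 132 = -40260$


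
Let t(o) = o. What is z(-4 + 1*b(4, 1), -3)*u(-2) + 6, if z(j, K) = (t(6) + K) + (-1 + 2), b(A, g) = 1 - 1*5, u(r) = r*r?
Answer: 22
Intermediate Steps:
u(r) = r²
b(A, g) = -4 (b(A, g) = 1 - 5 = -4)
z(j, K) = 7 + K (z(j, K) = (6 + K) + (-1 + 2) = (6 + K) + 1 = 7 + K)
z(-4 + 1*b(4, 1), -3)*u(-2) + 6 = (7 - 3)*(-2)² + 6 = 4*4 + 6 = 16 + 6 = 22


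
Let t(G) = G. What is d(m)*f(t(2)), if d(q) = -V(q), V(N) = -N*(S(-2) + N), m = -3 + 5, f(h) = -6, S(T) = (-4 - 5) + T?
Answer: 108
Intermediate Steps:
S(T) = -9 + T
m = 2
V(N) = -N*(-11 + N) (V(N) = -N*((-9 - 2) + N) = -N*(-11 + N))
d(q) = -q*(11 - q)
d(m)*f(t(2)) = (2*(-11 + 2))*(-6) = (2*(-9))*(-6) = -18*(-6) = 108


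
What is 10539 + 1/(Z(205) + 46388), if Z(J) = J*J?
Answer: 931784608/88413 ≈ 10539.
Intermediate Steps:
Z(J) = J²
10539 + 1/(Z(205) + 46388) = 10539 + 1/(205² + 46388) = 10539 + 1/(42025 + 46388) = 10539 + 1/88413 = 931784608/88413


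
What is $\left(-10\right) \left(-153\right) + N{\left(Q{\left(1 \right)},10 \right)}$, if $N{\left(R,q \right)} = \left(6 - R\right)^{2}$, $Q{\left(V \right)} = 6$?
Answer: $1530$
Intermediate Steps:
$\left(-10\right) \left(-153\right) + N{\left(Q{\left(1 \right)},10 \right)} = \left(-10\right) \left(-153\right) + \left(-6 + 6\right)^{2} = 1530 + 0^{2} = 1530 + 0 = 1530$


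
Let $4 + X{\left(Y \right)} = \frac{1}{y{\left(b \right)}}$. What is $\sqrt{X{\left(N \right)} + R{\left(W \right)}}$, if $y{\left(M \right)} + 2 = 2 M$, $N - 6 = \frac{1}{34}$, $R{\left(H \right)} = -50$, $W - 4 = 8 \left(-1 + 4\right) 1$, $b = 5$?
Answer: $\frac{i \sqrt{862}}{4} \approx 7.34 i$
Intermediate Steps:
$W = 28$ ($W = 4 + 8 \left(-1 + 4\right) 1 = 4 + 8 \cdot 3 \cdot 1 = 4 + 8 \cdot 3 = 4 + 24 = 28$)
$N = \frac{205}{34}$ ($N = 6 + \frac{1}{34} = \frac{205}{34} \approx 6.0294$)
$y{\left(M \right)} = -2 + 2 M$
$X{\left(Y \right)} = - \frac{31}{8}$ ($X{\left(Y \right)} = -4 + \frac{1}{-2 + 2 \cdot 5} = -4 + \frac{1}{-2 + 10} = -4 + \frac{1}{8} = - \frac{31}{8}$)
$\sqrt{X{\left(N \right)} + R{\left(W \right)}} = \sqrt{- \frac{31}{8} - 50} = \sqrt{- \frac{431}{8}} = \frac{i \sqrt{862}}{4}$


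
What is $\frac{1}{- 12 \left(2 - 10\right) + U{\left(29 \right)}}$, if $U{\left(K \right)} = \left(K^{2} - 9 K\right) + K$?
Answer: $\frac{1}{705} \approx 0.0014184$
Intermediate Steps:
$U{\left(K \right)} = K^{2} - 8 K$
$\frac{1}{- 12 \left(2 - 10\right) + U{\left(29 \right)}} = \frac{1}{- 12 \left(2 - 10\right) + 29 \left(-8 + 29\right)} = \frac{1}{\left(-12\right) \left(-8\right) + 29 \cdot 21} = \frac{1}{96 + 609} = \frac{1}{705}$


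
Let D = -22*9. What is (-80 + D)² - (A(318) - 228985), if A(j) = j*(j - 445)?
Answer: 346655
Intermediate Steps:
D = -198
A(j) = j*(-445 + j)
(-80 + D)² - (A(318) - 228985) = (-80 - 198)² - (318*(-445 + 318) - 228985) = (-278)² - (318*(-127) - 228985) = 77284 - (-40386 - 228985) = 77284 - 1*(-269371) = 77284 + 269371 = 346655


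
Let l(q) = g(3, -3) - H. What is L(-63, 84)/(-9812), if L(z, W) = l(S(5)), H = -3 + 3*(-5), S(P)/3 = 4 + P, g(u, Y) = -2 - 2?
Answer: -7/4906 ≈ -0.0014268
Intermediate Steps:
g(u, Y) = -4
S(P) = 12 + 3*P (S(P) = 3*(4 + P) = 12 + 3*P)
H = -18 (H = -3 - 15 = -18)
l(q) = 14 (l(q) = -4 - 1*(-18) = -4 + 18 = 14)
L(z, W) = 14
L(-63, 84)/(-9812) = 14/(-9812) = 14*(-1/9812) = -7/4906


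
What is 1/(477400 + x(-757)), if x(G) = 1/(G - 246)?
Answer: 1003/478832199 ≈ 2.0947e-6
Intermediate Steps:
x(G) = 1/(-246 + G)
1/(477400 + x(-757)) = 1/(477400 + 1/(-246 - 757)) = 1/(477400 + 1/(-1003)) = 1/(477400 - 1/1003) = 1/(478832199/1003) = 1003/478832199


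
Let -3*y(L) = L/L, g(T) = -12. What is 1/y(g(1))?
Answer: -3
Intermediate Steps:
y(L) = -⅓ (y(L) = -L/(3*L) = -⅓*1 = -⅓)
1/y(g(1)) = 1/(-⅓) = -3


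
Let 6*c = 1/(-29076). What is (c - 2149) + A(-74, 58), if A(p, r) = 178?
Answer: -343852777/174456 ≈ -1971.0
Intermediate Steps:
c = -1/174456 (c = (1/6)/(-29076) = (1/6)*(-1/29076) = -1/174456 ≈ -5.7321e-6)
(c - 2149) + A(-74, 58) = (-1/174456 - 2149) + 178 = -374905945/174456 + 178 = -343852777/174456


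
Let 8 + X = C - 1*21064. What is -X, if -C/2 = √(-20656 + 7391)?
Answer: 21072 + 2*I*√13265 ≈ 21072.0 + 230.35*I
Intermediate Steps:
C = -2*I*√13265 (C = -2*√(-20656 + 7391) = -2*I*√13265 ≈ -230.35*I)
X = -21072 - 2*I*√13265 (X = -8 + (-2*I*√13265 - 1*21064) = -8 + (-2*I*√13265 - 21064) = -8 + (-21064 - 2*I*√13265) = -21072 - 2*I*√13265 ≈ -21072.0 - 230.35*I)
-X = -(-21072 - 2*I*√13265) = 21072 + 2*I*√13265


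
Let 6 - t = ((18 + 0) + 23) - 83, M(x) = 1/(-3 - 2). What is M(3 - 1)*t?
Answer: -48/5 ≈ -9.6000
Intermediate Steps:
M(x) = -⅕ (M(x) = 1/(-5) = -⅕)
t = 48 (t = 6 - (((18 + 0) + 23) - 83) = 6 - ((18 + 23) - 83) = 6 - (41 - 83) = 6 - 1*(-42) = 6 + 42 = 48)
M(3 - 1)*t = -⅕*48 = -48/5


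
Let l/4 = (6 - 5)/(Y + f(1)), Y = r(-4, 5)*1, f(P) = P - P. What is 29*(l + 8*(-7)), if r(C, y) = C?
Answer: -1653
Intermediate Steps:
f(P) = 0
Y = -4 (Y = -4*1 = -4)
l = -1 (l = 4*((6 - 5)/(-4 + 0)) = 4*(1/(-4)) = 4*(1*(-1/4)) = 4*(-1/4) = -1)
29*(l + 8*(-7)) = 29*(-1 + 8*(-7)) = 29*(-1 - 56) = 29*(-57) = -1653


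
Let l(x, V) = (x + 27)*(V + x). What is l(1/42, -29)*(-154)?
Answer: 15194245/126 ≈ 1.2059e+5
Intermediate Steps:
l(x, V) = (27 + x)*(V + x)
l(1/42, -29)*(-154) = ((1/42)² + 27*(-29) + 27/42 - 29/42)*(-154) = ((1/42)² - 783 + 27*(1/42) - 29*1/42)*(-154) = (1/1764 - 783 + 9/14 - 29/42)*(-154) = -1381295/1764*(-154) = 15194245/126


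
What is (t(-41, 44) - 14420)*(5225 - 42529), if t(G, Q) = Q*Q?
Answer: 465703136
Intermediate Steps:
t(G, Q) = Q**2
(t(-41, 44) - 14420)*(5225 - 42529) = (44**2 - 14420)*(5225 - 42529) = (1936 - 14420)*(-37304) = -12484*(-37304) = 465703136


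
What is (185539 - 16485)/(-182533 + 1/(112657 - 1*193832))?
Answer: -6861479225/7408558138 ≈ -0.92616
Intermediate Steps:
(185539 - 16485)/(-182533 + 1/(112657 - 1*193832)) = 169054/(-182533 + 1/(112657 - 193832)) = 169054/(-182533 + 1/(-81175)) = 169054/(-182533 - 1/81175) = 169054/(-14817116276/81175) = 169054*(-81175/14817116276) = -6861479225/7408558138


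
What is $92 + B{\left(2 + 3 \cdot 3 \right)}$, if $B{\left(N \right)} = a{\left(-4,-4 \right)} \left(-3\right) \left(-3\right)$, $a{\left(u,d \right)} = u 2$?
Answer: $20$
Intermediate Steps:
$a{\left(u,d \right)} = 2 u$
$B{\left(N \right)} = -72$ ($B{\left(N \right)} = 2 \left(-4\right) \left(-3\right) \left(-3\right) = \left(-8\right) \left(-3\right) \left(-3\right) = 24 \left(-3\right) = -72$)
$92 + B{\left(2 + 3 \cdot 3 \right)} = 92 - 72 = 20$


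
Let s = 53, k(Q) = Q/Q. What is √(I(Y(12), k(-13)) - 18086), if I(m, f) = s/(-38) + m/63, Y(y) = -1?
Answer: I*√11518135426/798 ≈ 134.49*I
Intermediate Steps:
k(Q) = 1
I(m, f) = -53/38 + m/63 (I(m, f) = 53/(-38) + m/63 = 53*(-1/38) + m*(1/63) = -53/38 + m/63)
√(I(Y(12), k(-13)) - 18086) = √((-53/38 + (1/63)*(-1)) - 18086) = √((-53/38 - 1/63) - 18086) = √(-3377/2394 - 18086) = √(-43301261/2394) = I*√11518135426/798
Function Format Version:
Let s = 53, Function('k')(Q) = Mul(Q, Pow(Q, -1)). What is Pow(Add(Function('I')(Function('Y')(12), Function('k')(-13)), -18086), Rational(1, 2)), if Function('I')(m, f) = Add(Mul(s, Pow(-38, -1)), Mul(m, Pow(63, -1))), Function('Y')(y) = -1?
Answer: Mul(Rational(1, 798), I, Pow(11518135426, Rational(1, 2))) ≈ Mul(134.49, I)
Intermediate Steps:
Function('k')(Q) = 1
Function('I')(m, f) = Add(Rational(-53, 38), Mul(Rational(1, 63), m)) (Function('I')(m, f) = Add(Mul(53, Pow(-38, -1)), Mul(m, Pow(63, -1))) = Add(Mul(53, Rational(-1, 38)), Mul(m, Rational(1, 63))) = Add(Rational(-53, 38), Mul(Rational(1, 63), m)))
Pow(Add(Function('I')(Function('Y')(12), Function('k')(-13)), -18086), Rational(1, 2)) = Pow(Add(Add(Rational(-53, 38), Mul(Rational(1, 63), -1)), -18086), Rational(1, 2)) = Pow(Add(Add(Rational(-53, 38), Rational(-1, 63)), -18086), Rational(1, 2)) = Pow(Add(Rational(-3377, 2394), -18086), Rational(1, 2)) = Pow(Rational(-43301261, 2394), Rational(1, 2)) = Mul(Rational(1, 798), I, Pow(11518135426, Rational(1, 2)))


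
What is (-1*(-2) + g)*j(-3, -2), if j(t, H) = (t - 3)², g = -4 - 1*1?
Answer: -108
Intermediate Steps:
g = -5 (g = -4 - 1 = -5)
j(t, H) = (-3 + t)²
(-1*(-2) + g)*j(-3, -2) = (-1*(-2) - 5)*(-3 - 3)² = (2 - 5)*(-6)² = -3*36 = -108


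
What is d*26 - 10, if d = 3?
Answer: 68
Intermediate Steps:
d*26 - 10 = 3*26 - 10 = 78 - 10 = 68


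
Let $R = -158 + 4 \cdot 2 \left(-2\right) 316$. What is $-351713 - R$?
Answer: $-346499$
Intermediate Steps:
$R = -5214$ ($R = -158 + 8 \left(-2\right) 316 = -158 - 5056 = -5214$)
$-351713 - R = -351713 - -5214 = -351713 + 5214 = -346499$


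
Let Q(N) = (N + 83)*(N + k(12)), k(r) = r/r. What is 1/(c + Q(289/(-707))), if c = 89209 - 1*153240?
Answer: -499849/31981423463 ≈ -1.5629e-5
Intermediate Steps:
k(r) = 1
Q(N) = (1 + N)*(83 + N) (Q(N) = (N + 83)*(N + 1) = (83 + N)*(1 + N) = (1 + N)*(83 + N))
c = -64031 (c = 89209 - 153240 = -64031)
1/(c + Q(289/(-707))) = 1/(-64031 + (83 + (289/(-707))² + 84*(289/(-707)))) = 1/(-64031 + (83 + (289*(-1/707))² + 84*(289*(-1/707)))) = 1/(-64031 + (83 + (-289/707)² + 84*(-289/707))) = 1/(-64031 + (83 + 83521/499849 - 3468/101)) = 1/(-64031 + 24407856/499849) = 1/(-31981423463/499849) = -499849/31981423463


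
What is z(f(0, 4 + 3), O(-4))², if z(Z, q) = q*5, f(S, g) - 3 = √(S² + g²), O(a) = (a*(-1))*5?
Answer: 10000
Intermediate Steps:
O(a) = -5*a (O(a) = -a*5 = -5*a)
f(S, g) = 3 + √(S² + g²)
z(Z, q) = 5*q
z(f(0, 4 + 3), O(-4))² = (5*(-5*(-4)))² = (5*20)² = 100² = 10000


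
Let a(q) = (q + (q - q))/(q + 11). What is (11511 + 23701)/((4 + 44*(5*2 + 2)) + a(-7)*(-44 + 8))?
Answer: 35212/595 ≈ 59.180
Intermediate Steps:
a(q) = q/(11 + q) (a(q) = (q + 0)/(11 + q) = q/(11 + q))
(11511 + 23701)/((4 + 44*(5*2 + 2)) + a(-7)*(-44 + 8)) = (11511 + 23701)/((4 + 44*(5*2 + 2)) + (-7/(11 - 7))*(-44 + 8)) = 35212/((4 + 44*(10 + 2)) - 7/4*(-36)) = 35212/((4 + 44*12) - 7*¼*(-36)) = 35212/((4 + 528) - 7/4*(-36)) = 35212/(532 + 63) = 35212/595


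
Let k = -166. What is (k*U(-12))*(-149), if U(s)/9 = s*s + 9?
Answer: 34058718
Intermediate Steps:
U(s) = 81 + 9*s² (U(s) = 9*(s*s + 9) = 9*(s² + 9) = 9*(9 + s²) = 81 + 9*s²)
(k*U(-12))*(-149) = -166*(81 + 9*(-12)²)*(-149) = -166*(81 + 9*144)*(-149) = -166*(81 + 1296)*(-149) = -166*1377*(-149) = -228582*(-149) = 34058718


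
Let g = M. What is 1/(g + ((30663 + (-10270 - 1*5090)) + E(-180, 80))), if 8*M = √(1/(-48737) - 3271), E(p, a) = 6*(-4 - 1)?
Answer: 661653512/10105436302925 - 2*I*√215821959626/30316308908775 ≈ 6.5475e-5 - 3.0648e-8*I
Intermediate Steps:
E(p, a) = -30 (E(p, a) = 6*(-5) = -30)
M = 3*I*√215821959626/194948 (M = √(1/(-48737) - 3271)/8 = √(-1/48737 - 3271)/8 = √(-159418728/48737)/8 = (6*I*√215821959626/48737)/8 = 3*I*√215821959626/194948 ≈ 7.1491*I)
g = 3*I*√215821959626/194948 ≈ 7.1491*I
1/(g + ((30663 + (-10270 - 1*5090)) + E(-180, 80))) = 1/(3*I*√215821959626/194948 + ((30663 + (-10270 - 1*5090)) - 30)) = 1/(3*I*√215821959626/194948 + ((30663 + (-10270 - 5090)) - 30)) = 1/(3*I*√215821959626/194948 + ((30663 - 15360) - 30)) = 1/(3*I*√215821959626/194948 + (15303 - 30)) = 1/(3*I*√215821959626/194948 + 15273) = 1/(15273 + 3*I*√215821959626/194948)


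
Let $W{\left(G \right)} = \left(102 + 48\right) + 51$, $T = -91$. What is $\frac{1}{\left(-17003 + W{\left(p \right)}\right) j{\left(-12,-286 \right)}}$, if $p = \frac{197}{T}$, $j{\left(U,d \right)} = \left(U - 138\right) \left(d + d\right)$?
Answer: $- \frac{1}{1441611600} \approx -6.9367 \cdot 10^{-10}$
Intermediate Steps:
$j{\left(U,d \right)} = 2 d \left(-138 + U\right)$ ($j{\left(U,d \right)} = \left(-138 + U\right) 2 d = 2 d \left(-138 + U\right)$)
$p = - \frac{197}{91}$ ($p = \frac{197}{-91} = 197 \left(- \frac{1}{91}\right) = - \frac{197}{91} \approx -2.1648$)
$W{\left(G \right)} = 201$ ($W{\left(G \right)} = 150 + 51 = 201$)
$\frac{1}{\left(-17003 + W{\left(p \right)}\right) j{\left(-12,-286 \right)}} = \frac{1}{\left(-17003 + 201\right) 2 \left(-286\right) \left(-138 - 12\right)} = \frac{1}{\left(-16802\right) 2 \left(-286\right) \left(-150\right)} = - \frac{1}{16802 \cdot 85800} = \left(- \frac{1}{16802}\right) \frac{1}{85800} = - \frac{1}{1441611600}$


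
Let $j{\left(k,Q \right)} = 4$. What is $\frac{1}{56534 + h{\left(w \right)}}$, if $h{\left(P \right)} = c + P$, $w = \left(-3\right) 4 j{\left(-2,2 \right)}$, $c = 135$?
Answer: $\frac{1}{56621} \approx 1.7661 \cdot 10^{-5}$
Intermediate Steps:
$w = -48$ ($w = \left(-3\right) 4 \cdot 4 = \left(-12\right) 4 = -48$)
$h{\left(P \right)} = 135 + P$
$\frac{1}{56534 + h{\left(w \right)}} = \frac{1}{56534 + \left(135 - 48\right)} = \frac{1}{56534 + 87} = \frac{1}{56621}$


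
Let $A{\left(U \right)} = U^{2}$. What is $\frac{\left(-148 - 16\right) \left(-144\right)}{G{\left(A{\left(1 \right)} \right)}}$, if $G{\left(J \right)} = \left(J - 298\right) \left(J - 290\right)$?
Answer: $\frac{2624}{9537} \approx 0.27514$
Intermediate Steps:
$G{\left(J \right)} = \left(-298 + J\right) \left(-290 + J\right)$
$\frac{\left(-148 - 16\right) \left(-144\right)}{G{\left(A{\left(1 \right)} \right)}} = \frac{\left(-148 - 16\right) \left(-144\right)}{86420 + \left(1^{2}\right)^{2} - 588 \cdot 1^{2}} = \frac{\left(-164\right) \left(-144\right)}{86420 + 1^{2} - 588} = \frac{23616}{86420 + 1 - 588} = \frac{23616}{85833} = 23616 \cdot \frac{1}{85833} = \frac{2624}{9537}$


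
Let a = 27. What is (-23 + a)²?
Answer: 16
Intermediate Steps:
(-23 + a)² = (-23 + 27)² = 4² = 16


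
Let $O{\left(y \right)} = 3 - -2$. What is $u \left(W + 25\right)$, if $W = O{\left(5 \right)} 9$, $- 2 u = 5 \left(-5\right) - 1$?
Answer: $910$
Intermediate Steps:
$O{\left(y \right)} = 5$ ($O{\left(y \right)} = 3 + 2 = 5$)
$u = 13$ ($u = - \frac{5 \left(-5\right) - 1}{2} = - \frac{-25 - 1}{2} = \left(- \frac{1}{2}\right) \left(-26\right) = 13$)
$W = 45$ ($W = 5 \cdot 9 = 45$)
$u \left(W + 25\right) = 13 \left(45 + 25\right) = 13 \cdot 70 = 910$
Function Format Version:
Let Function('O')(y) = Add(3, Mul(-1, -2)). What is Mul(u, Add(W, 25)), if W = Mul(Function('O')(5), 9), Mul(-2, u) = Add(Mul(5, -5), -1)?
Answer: 910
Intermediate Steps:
Function('O')(y) = 5 (Function('O')(y) = Add(3, 2) = 5)
u = 13 (u = Mul(Rational(-1, 2), Add(Mul(5, -5), -1)) = Mul(Rational(-1, 2), Add(-25, -1)) = Mul(Rational(-1, 2), -26) = 13)
W = 45 (W = Mul(5, 9) = 45)
Mul(u, Add(W, 25)) = Mul(13, Add(45, 25)) = Mul(13, 70) = 910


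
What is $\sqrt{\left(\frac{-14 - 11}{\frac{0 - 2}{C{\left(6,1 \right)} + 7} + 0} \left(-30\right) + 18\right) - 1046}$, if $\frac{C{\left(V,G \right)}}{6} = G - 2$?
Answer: $i \sqrt{1403} \approx 37.457 i$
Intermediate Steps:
$C{\left(V,G \right)} = -12 + 6 G$ ($C{\left(V,G \right)} = 6 \left(G - 2\right) = 6 \left(-2 + G\right) = -12 + 6 G$)
$\sqrt{\left(\frac{-14 - 11}{\frac{0 - 2}{C{\left(6,1 \right)} + 7} + 0} \left(-30\right) + 18\right) - 1046} = \sqrt{\left(\frac{-14 - 11}{\frac{0 - 2}{\left(-12 + 6 \cdot 1\right) + 7} + 0} \left(-30\right) + 18\right) - 1046} = \sqrt{\left(- \frac{25}{- \frac{2}{\left(-12 + 6\right) + 7} + 0} \left(-30\right) + 18\right) - 1046} = \sqrt{\left(- \frac{25}{- \frac{2}{-6 + 7} + 0} \left(-30\right) + 18\right) - 1046} = \sqrt{\left(- \frac{25}{- \frac{2}{1} + 0} \left(-30\right) + 18\right) - 1046} = \sqrt{\left(- \frac{25}{\left(-2\right) 1 + 0} \left(-30\right) + 18\right) - 1046} = \sqrt{\left(- \frac{25}{-2 + 0} \left(-30\right) + 18\right) - 1046} = \sqrt{\left(- \frac{25}{-2} \left(-30\right) + 18\right) - 1046} = \sqrt{\left(\left(-25\right) \left(- \frac{1}{2}\right) \left(-30\right) + 18\right) - 1046} = \sqrt{\left(\frac{25}{2} \left(-30\right) + 18\right) - 1046} = \sqrt{\left(-375 + 18\right) - 1046} = \sqrt{-357 - 1046} = \sqrt{-1403} = i \sqrt{1403}$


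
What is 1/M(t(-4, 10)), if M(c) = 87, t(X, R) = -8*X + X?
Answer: 1/87 ≈ 0.011494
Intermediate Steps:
t(X, R) = -7*X
1/M(t(-4, 10)) = 1/87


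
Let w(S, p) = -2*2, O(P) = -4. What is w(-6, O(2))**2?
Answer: 16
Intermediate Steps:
w(S, p) = -4
w(-6, O(2))**2 = (-4)**2 = 16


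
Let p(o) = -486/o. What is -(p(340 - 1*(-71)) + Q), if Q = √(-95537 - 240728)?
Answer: 162/137 - I*√336265 ≈ 1.1825 - 579.88*I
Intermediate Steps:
Q = I*√336265 (Q = √(-336265) = I*√336265 ≈ 579.88*I)
-(p(340 - 1*(-71)) + Q) = -(-486/(340 - 1*(-71)) + I*√336265) = -(-486/(340 + 71) + I*√336265) = -(-486/411 + I*√336265) = -(-486*1/411 + I*√336265) = -(-162/137 + I*√336265) = 162/137 - I*√336265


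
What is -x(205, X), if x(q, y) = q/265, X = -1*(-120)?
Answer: -41/53 ≈ -0.77359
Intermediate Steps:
X = 120
x(q, y) = q/265 (x(q, y) = q*(1/265) = q/265)
-x(205, X) = -205/265 = -1*41/53 = -41/53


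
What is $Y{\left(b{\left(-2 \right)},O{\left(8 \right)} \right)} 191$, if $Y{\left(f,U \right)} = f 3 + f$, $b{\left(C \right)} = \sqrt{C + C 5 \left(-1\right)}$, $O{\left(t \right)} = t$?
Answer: $1528 \sqrt{2} \approx 2160.9$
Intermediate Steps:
$b{\left(C \right)} = 2 \sqrt{- C}$ ($b{\left(C \right)} = \sqrt{C + 5 C \left(-1\right)} = \sqrt{C - 5 C} = \sqrt{- 4 C} = 2 \sqrt{- C}$)
$Y{\left(f,U \right)} = 4 f$ ($Y{\left(f,U \right)} = 3 f + f = 4 f$)
$Y{\left(b{\left(-2 \right)},O{\left(8 \right)} \right)} 191 = 4 \cdot 2 \sqrt{\left(-1\right) \left(-2\right)} 191 = 4 \cdot 2 \sqrt{2} \cdot 191 = 8 \sqrt{2} \cdot 191 = 1528 \sqrt{2}$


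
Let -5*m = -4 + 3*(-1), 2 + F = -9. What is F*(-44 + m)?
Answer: 2343/5 ≈ 468.60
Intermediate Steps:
F = -11 (F = -2 - 9 = -11)
m = 7/5 (m = -(-4 + 3*(-1))/5 = -(-4 - 3)/5 = -⅕*(-7) = 7/5 ≈ 1.4000)
F*(-44 + m) = -11*(-44 + 7/5) = -11*(-213/5) = 2343/5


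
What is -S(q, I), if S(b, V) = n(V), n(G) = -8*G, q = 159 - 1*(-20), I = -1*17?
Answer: -136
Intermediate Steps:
I = -17
q = 179 (q = 159 + 20 = 179)
S(b, V) = -8*V
-S(q, I) = -(-8)*(-17) = -1*136 = -136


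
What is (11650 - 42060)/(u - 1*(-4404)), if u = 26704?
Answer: -15205/15554 ≈ -0.97756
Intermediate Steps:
(11650 - 42060)/(u - 1*(-4404)) = (11650 - 42060)/(26704 - 1*(-4404)) = -30410/(26704 + 4404) = -30410/31108 = -30410*1/31108 = -15205/15554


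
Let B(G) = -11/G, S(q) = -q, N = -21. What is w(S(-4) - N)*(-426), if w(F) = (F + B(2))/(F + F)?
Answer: -8307/50 ≈ -166.14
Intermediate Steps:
w(F) = (-11/2 + F)/(2*F) (w(F) = (F - 11/2)/(F + F) = (F - 11*½)/((2*F)) = (F - 11/2)*(1/(2*F)) = (-11/2 + F)*(1/(2*F)) = (-11/2 + F)/(2*F))
w(S(-4) - N)*(-426) = ((-11 + 2*(-1*(-4) - 1*(-21)))/(4*(-1*(-4) - 1*(-21))))*(-426) = ((-11 + 2*(4 + 21))/(4*(4 + 21)))*(-426) = ((¼)*(-11 + 2*25)/25)*(-426) = ((¼)*(1/25)*(-11 + 50))*(-426) = ((¼)*(1/25)*39)*(-426) = (39/100)*(-426) = -8307/50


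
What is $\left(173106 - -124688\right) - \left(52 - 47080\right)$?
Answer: $344822$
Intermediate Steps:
$\left(173106 - -124688\right) - \left(52 - 47080\right) = \left(173106 + 124688\right) - \left(52 - 47080\right) = 297794 - -47028 = 297794 + 47028 = 344822$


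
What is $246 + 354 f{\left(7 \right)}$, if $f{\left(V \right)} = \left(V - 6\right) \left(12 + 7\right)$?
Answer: $6972$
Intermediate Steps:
$f{\left(V \right)} = -114 + 19 V$ ($f{\left(V \right)} = \left(-6 + V\right) 19 = -114 + 19 V$)
$246 + 354 f{\left(7 \right)} = 246 + 354 \left(-114 + 19 \cdot 7\right) = 246 + 354 \left(-114 + 133\right) = 246 + 354 \cdot 19 = 246 + 6726 = 6972$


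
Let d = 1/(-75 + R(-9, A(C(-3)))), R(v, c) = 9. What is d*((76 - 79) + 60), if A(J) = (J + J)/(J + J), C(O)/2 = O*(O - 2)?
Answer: -19/22 ≈ -0.86364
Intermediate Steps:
C(O) = 2*O*(-2 + O) (C(O) = 2*(O*(O - 2)) = 2*(O*(-2 + O)) = 2*O*(-2 + O))
A(J) = 1 (A(J) = (2*J)/((2*J)) = (2*J)*(1/(2*J)) = 1)
d = -1/66 (d = 1/(-75 + 9) = 1/(-66) = -1/66 ≈ -0.015152)
d*((76 - 79) + 60) = -((76 - 79) + 60)/66 = -(-3 + 60)/66 = -1/66*57 = -19/22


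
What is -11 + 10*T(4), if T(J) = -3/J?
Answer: -37/2 ≈ -18.500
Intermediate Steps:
-11 + 10*T(4) = -11 + 10*(-3/4) = -11 - 15/2 = -37/2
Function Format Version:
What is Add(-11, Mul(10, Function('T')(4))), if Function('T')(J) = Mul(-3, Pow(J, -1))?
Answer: Rational(-37, 2) ≈ -18.500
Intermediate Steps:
Add(-11, Mul(10, Function('T')(4))) = Add(-11, Mul(10, Mul(-3, Pow(4, -1)))) = Add(-11, Mul(10, Mul(-3, Rational(1, 4)))) = Add(-11, Mul(10, Rational(-3, 4))) = Add(-11, Rational(-15, 2)) = Rational(-37, 2)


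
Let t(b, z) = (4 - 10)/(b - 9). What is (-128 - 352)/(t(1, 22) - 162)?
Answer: 128/43 ≈ 2.9767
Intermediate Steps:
t(b, z) = -6/(-9 + b)
(-128 - 352)/(t(1, 22) - 162) = (-128 - 352)/(-6/(-9 + 1) - 162) = -480/(-6/(-8) - 162) = -480/(-6*(-⅛) - 162) = -480/(¾ - 162) = -480/(-645/4) = -480*(-4/645) = 128/43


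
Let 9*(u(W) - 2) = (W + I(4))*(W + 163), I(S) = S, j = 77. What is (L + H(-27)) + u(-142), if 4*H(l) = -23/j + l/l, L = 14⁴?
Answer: 5866811/154 ≈ 38096.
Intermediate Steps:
L = 38416
u(W) = 2 + (4 + W)*(163 + W)/9 (u(W) = 2 + ((W + 4)*(W + 163))/9 = 2 + ((4 + W)*(163 + W))/9 = 2 + (4 + W)*(163 + W)/9)
H(l) = 27/154 (H(l) = (-23/77 + l/l)/4 = (-23*1/77 + 1)/4 = (-23/77 + 1)/4 = (¼)*(54/77) = 27/154)
(L + H(-27)) + u(-142) = (38416 + 27/154) + (670/9 + (⅑)*(-142)² + (167/9)*(-142)) = 5916091/154 + (670/9 + (⅑)*20164 - 23714/9) = 5916091/154 + (670/9 + 20164/9 - 23714/9) = 5916091/154 - 320 = 5866811/154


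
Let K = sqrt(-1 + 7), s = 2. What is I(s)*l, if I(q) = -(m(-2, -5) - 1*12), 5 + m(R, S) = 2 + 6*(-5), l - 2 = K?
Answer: 90 + 45*sqrt(6) ≈ 200.23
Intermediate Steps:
K = sqrt(6) ≈ 2.4495
l = 2 + sqrt(6) ≈ 4.4495
m(R, S) = -33 (m(R, S) = -5 + (2 + 6*(-5)) = -5 + (2 - 30) = -5 - 28 = -33)
I(q) = 45 (I(q) = -(-33 - 1*12) = -(-33 - 12) = -1*(-45) = 45)
I(s)*l = 45*(2 + sqrt(6)) = 90 + 45*sqrt(6)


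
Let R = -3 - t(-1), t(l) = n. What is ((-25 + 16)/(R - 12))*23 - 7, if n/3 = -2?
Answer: 16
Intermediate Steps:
n = -6 (n = 3*(-2) = -6)
t(l) = -6
R = 3 (R = -3 - 1*(-6) = -3 + 6 = 3)
((-25 + 16)/(R - 12))*23 - 7 = ((-25 + 16)/(3 - 12))*23 - 7 = -9/(-9)*23 - 7 = -9*(-⅑)*23 - 7 = 1*23 - 7 = 23 - 7 = 16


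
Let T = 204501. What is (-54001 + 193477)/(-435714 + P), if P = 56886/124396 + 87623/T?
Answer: -1774072401844248/5542076135516075 ≈ -0.32011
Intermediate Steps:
P = 11266597297/12719553198 (P = 56886/124396 + 87623/204501 = 56886*(1/124396) + 87623*(1/204501) = 28443/62198 + 87623/204501 = 11266597297/12719553198 ≈ 0.88577)
(-54001 + 193477)/(-435714 + P) = (-54001 + 193477)/(-435714 + 11266597297/12719553198) = 139476/(-5542076135516075/12719553198) = 139476*(-12719553198/5542076135516075) = -1774072401844248/5542076135516075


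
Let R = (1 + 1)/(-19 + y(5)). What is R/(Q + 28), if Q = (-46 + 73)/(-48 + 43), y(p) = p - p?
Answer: -10/2147 ≈ -0.0046577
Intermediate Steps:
y(p) = 0
Q = -27/5 (Q = 27/(-5) = 27*(-⅕) = -27/5 ≈ -5.4000)
R = -2/19 (R = (1 + 1)/(-19 + 0) = 2/(-19) = 2*(-1/19) = -2/19 ≈ -0.10526)
R/(Q + 28) = -2/19/(-27/5 + 28) = -2/19/(113/5) = (5/113)*(-2/19) = -10/2147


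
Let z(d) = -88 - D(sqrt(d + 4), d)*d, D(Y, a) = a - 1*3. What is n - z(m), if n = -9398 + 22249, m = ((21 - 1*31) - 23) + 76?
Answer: 14659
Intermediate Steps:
m = 43 (m = ((21 - 31) - 23) + 76 = (-10 - 23) + 76 = -33 + 76 = 43)
D(Y, a) = -3 + a (D(Y, a) = a - 3 = -3 + a)
n = 12851
z(d) = -88 - d*(-3 + d) (z(d) = -88 - (-3 + d)*d = -88 - d*(-3 + d))
n - z(m) = 12851 - (-88 - 1*43*(-3 + 43)) = 12851 - (-88 - 1*43*40) = 12851 - (-88 - 1720) = 12851 - 1*(-1808) = 12851 + 1808 = 14659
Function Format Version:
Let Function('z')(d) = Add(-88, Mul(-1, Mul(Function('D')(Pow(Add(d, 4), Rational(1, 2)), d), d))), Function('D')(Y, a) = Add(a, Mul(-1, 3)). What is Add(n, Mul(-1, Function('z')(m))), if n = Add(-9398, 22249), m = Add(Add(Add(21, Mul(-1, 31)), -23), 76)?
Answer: 14659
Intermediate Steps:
m = 43 (m = Add(Add(Add(21, -31), -23), 76) = Add(Add(-10, -23), 76) = Add(-33, 76) = 43)
Function('D')(Y, a) = Add(-3, a) (Function('D')(Y, a) = Add(a, -3) = Add(-3, a))
n = 12851
Function('z')(d) = Add(-88, Mul(-1, d, Add(-3, d))) (Function('z')(d) = Add(-88, Mul(-1, Mul(Add(-3, d), d))) = Add(-88, Mul(-1, Mul(d, Add(-3, d)))) = Add(-88, Mul(-1, d, Add(-3, d))))
Add(n, Mul(-1, Function('z')(m))) = Add(12851, Mul(-1, Add(-88, Mul(-1, 43, Add(-3, 43))))) = Add(12851, Mul(-1, Add(-88, Mul(-1, 43, 40)))) = Add(12851, Mul(-1, Add(-88, -1720))) = Add(12851, Mul(-1, -1808)) = Add(12851, 1808) = 14659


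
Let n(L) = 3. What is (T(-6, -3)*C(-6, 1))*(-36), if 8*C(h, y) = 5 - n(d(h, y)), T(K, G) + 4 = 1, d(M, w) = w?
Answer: 27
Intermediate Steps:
T(K, G) = -3 (T(K, G) = -4 + 1 = -3)
C(h, y) = ¼ (C(h, y) = (5 - 1*3)/8 = (5 - 3)/8 = (⅛)*2 = ¼)
(T(-6, -3)*C(-6, 1))*(-36) = -3*¼*(-36) = -¾*(-36) = 27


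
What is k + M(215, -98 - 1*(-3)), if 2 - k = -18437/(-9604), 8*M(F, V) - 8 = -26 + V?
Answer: -269771/19208 ≈ -14.045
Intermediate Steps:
M(F, V) = -9/4 + V/8 (M(F, V) = 1 + (-26 + V)/8 = 1 + (-13/4 + V/8) = -9/4 + V/8)
k = 771/9604 (k = 2 - (-18437)/(-9604) = 2 - (-18437)*(-1)/9604 = 2 - 1*18437/9604 = 2 - 18437/9604 = 771/9604 ≈ 0.080279)
k + M(215, -98 - 1*(-3)) = 771/9604 + (-9/4 + (-98 - 1*(-3))/8) = 771/9604 + (-9/4 + (-98 + 3)/8) = 771/9604 + (-9/4 + (⅛)*(-95)) = 771/9604 + (-9/4 - 95/8) = 771/9604 - 113/8 = -269771/19208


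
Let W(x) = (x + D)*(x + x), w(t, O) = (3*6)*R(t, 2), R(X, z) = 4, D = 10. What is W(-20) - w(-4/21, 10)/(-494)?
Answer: 98836/247 ≈ 400.15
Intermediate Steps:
w(t, O) = 72 (w(t, O) = (3*6)*4 = 18*4 = 72)
W(x) = 2*x*(10 + x) (W(x) = (x + 10)*(x + x) = (10 + x)*(2*x) = 2*x*(10 + x))
W(-20) - w(-4/21, 10)/(-494) = 2*(-20)*(10 - 20) - 72/(-494) = 2*(-20)*(-10) - 72*(-1)/494 = 400 - 1*(-36/247) = 400 + 36/247 = 98836/247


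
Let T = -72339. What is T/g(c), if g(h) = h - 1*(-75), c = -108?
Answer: 24113/11 ≈ 2192.1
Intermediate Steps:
g(h) = 75 + h (g(h) = h + 75 = 75 + h)
T/g(c) = -72339/(75 - 108) = -72339/(-33) = -72339*(-1/33) = 24113/11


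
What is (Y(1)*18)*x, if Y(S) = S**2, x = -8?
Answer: -144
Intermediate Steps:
(Y(1)*18)*x = (1**2*18)*(-8) = (1*18)*(-8) = 18*(-8) = -144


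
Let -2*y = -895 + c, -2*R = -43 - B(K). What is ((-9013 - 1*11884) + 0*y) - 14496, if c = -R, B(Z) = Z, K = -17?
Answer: -35393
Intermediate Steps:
R = 13 (R = -(-43 - 1*(-17))/2 = -(-43 + 17)/2 = -½*(-26) = 13)
c = -13 (c = -1*13 = -13)
y = 454 (y = -(-895 - 13)/2 = -½*(-908) = 454)
((-9013 - 1*11884) + 0*y) - 14496 = ((-9013 - 1*11884) + 0*454) - 14496 = ((-9013 - 11884) + 0) - 14496 = (-20897 + 0) - 14496 = -20897 - 14496 = -35393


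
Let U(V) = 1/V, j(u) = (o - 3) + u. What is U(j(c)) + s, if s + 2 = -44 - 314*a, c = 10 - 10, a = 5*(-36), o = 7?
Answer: 225897/4 ≈ 56474.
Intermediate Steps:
a = -180
c = 0
j(u) = 4 + u (j(u) = (7 - 3) + u = 4 + u)
s = 56474 (s = -2 + (-44 - 314*(-180)) = -2 + (-44 + 56520) = -2 + 56476 = 56474)
U(j(c)) + s = 1/(4 + 0) + 56474 = 1/4 + 56474 = ¼ + 56474 = 225897/4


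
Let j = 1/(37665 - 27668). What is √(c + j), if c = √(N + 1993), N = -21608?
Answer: √(9997 + 99940009*I*√19615)/9997 ≈ 8.3682 + 8.3682*I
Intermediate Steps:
c = I*√19615 (c = √(-21608 + 1993) = √(-19615) = I*√19615 ≈ 140.05*I)
j = 1/9997 ≈ 0.00010003
√(c + j) = √(I*√19615 + 1/9997) = √(1/9997 + I*√19615)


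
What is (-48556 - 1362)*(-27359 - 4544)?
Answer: 1592533954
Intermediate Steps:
(-48556 - 1362)*(-27359 - 4544) = -49918*(-31903) = 1592533954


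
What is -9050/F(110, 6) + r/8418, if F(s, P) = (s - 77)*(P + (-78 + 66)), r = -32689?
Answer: 11618413/277794 ≈ 41.824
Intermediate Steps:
F(s, P) = (-77 + s)*(-12 + P) (F(s, P) = (-77 + s)*(P - 12) = (-77 + s)*(-12 + P))
-9050/F(110, 6) + r/8418 = -9050/(924 - 77*6 - 12*110 + 6*110) - 32689/8418 = -9050/(924 - 462 - 1320 + 660) - 32689*1/8418 = -9050/(-198) - 32689/8418 = -9050*(-1/198) - 32689/8418 = 4525/99 - 32689/8418 = 11618413/277794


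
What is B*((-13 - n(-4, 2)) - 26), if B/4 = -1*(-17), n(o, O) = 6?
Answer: -3060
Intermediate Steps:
B = 68 (B = 4*(-1*(-17)) = 4*17 = 68)
B*((-13 - n(-4, 2)) - 26) = 68*((-13 - 1*6) - 26) = 68*((-13 - 6) - 26) = 68*(-19 - 26) = 68*(-45) = -3060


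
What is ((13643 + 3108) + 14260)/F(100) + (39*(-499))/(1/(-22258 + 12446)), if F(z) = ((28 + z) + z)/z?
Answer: 3628333733/19 ≈ 1.9096e+8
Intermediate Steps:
F(z) = (28 + 2*z)/z
((13643 + 3108) + 14260)/F(100) + (39*(-499))/(1/(-22258 + 12446)) = ((13643 + 3108) + 14260)/(2 + 28/100) + (39*(-499))/(1/(-22258 + 12446)) = (16751 + 14260)/(2 + 28*(1/100)) - 19461/(1/(-9812)) = 31011/(2 + 7/25) - 19461/(-1/9812) = 31011/(57/25) - 19461*(-9812) = 31011*(25/57) + 190951332 = 258425/19 + 190951332 = 3628333733/19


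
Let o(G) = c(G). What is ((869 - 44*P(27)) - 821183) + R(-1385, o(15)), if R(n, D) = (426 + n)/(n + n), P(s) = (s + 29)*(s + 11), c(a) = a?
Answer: -2531629461/2770 ≈ -9.1395e+5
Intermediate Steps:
o(G) = G
P(s) = (11 + s)*(29 + s) (P(s) = (29 + s)*(11 + s) = (11 + s)*(29 + s))
R(n, D) = (426 + n)/(2*n) (R(n, D) = (426 + n)/((2*n)) = (426 + n)*(1/(2*n)) = (426 + n)/(2*n))
((869 - 44*P(27)) - 821183) + R(-1385, o(15)) = ((869 - 44*(319 + 27² + 40*27)) - 821183) + (½)*(426 - 1385)/(-1385) = ((869 - 44*(319 + 729 + 1080)) - 821183) + (½)*(-1/1385)*(-959) = ((869 - 44*2128) - 821183) + 959/2770 = ((869 - 93632) - 821183) + 959/2770 = (-92763 - 821183) + 959/2770 = -913946 + 959/2770 = -2531629461/2770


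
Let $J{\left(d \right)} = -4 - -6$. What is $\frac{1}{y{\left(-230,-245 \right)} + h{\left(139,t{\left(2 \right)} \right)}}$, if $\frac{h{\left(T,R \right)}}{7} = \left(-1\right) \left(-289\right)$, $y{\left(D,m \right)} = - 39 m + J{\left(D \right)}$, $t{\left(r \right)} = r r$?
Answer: $\frac{1}{11580} \approx 8.6356 \cdot 10^{-5}$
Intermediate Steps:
$J{\left(d \right)} = 2$ ($J{\left(d \right)} = -4 + 6 = 2$)
$t{\left(r \right)} = r^{2}$
$y{\left(D,m \right)} = 2 - 39 m$ ($y{\left(D,m \right)} = - 39 m + 2 = 2 - 39 m$)
$h{\left(T,R \right)} = 2023$ ($h{\left(T,R \right)} = 7 \left(\left(-1\right) \left(-289\right)\right) = 7 \cdot 289 = 2023$)
$\frac{1}{y{\left(-230,-245 \right)} + h{\left(139,t{\left(2 \right)} \right)}} = \frac{1}{\left(2 - -9555\right) + 2023} = \frac{1}{\left(2 + 9555\right) + 2023} = \frac{1}{9557 + 2023} = \frac{1}{11580}$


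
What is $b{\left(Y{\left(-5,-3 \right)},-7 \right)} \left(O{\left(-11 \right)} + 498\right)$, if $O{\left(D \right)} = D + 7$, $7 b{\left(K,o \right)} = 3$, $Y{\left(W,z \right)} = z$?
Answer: $\frac{1482}{7} \approx 211.71$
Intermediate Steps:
$b{\left(K,o \right)} = \frac{3}{7}$ ($b{\left(K,o \right)} = \frac{1}{7} \cdot 3 = \frac{3}{7}$)
$O{\left(D \right)} = 7 + D$
$b{\left(Y{\left(-5,-3 \right)},-7 \right)} \left(O{\left(-11 \right)} + 498\right) = \frac{3 \left(\left(7 - 11\right) + 498\right)}{7} = \frac{3 \left(-4 + 498\right)}{7} = \frac{3}{7} \cdot 494 = \frac{1482}{7}$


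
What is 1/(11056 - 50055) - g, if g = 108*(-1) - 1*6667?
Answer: 264218224/38999 ≈ 6775.0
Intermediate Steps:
g = -6775 (g = -108 - 6667 = -6775)
1/(11056 - 50055) - g = 1/(11056 - 50055) - 1*(-6775) = 1/(-38999) + 6775 = -1/38999 + 6775 = 264218224/38999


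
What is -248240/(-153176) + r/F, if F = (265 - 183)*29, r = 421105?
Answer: 198455775/1110526 ≈ 178.70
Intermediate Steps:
F = 2378 (F = 82*29 = 2378)
-248240/(-153176) + r/F = -248240/(-153176) + 421105/2378 = -248240*(-1/153176) + 421105*(1/2378) = 31030/19147 + 421105/2378 = 198455775/1110526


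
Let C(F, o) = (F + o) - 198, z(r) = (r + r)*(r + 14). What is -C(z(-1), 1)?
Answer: 223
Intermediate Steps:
z(r) = 2*r*(14 + r) (z(r) = (2*r)*(14 + r) = 2*r*(14 + r))
C(F, o) = -198 + F + o
-C(z(-1), 1) = -(-198 + 2*(-1)*(14 - 1) + 1) = -(-198 + 2*(-1)*13 + 1) = -(-198 - 26 + 1) = -1*(-223) = 223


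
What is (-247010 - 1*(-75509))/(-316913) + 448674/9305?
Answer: 143786440167/2948875465 ≈ 48.760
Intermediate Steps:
(-247010 - 1*(-75509))/(-316913) + 448674/9305 = (-247010 + 75509)*(-1/316913) + 448674*(1/9305) = -171501*(-1/316913) + 448674/9305 = 171501/316913 + 448674/9305 = 143786440167/2948875465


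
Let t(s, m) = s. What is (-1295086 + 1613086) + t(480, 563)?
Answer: 318480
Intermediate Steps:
(-1295086 + 1613086) + t(480, 563) = (-1295086 + 1613086) + 480 = 318000 + 480 = 318480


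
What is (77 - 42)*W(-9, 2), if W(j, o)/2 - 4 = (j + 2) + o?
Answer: -70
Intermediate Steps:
W(j, o) = 12 + 2*j + 2*o (W(j, o) = 8 + 2*((j + 2) + o) = 8 + 2*((2 + j) + o) = 8 + 2*(2 + j + o) = 8 + (4 + 2*j + 2*o) = 12 + 2*j + 2*o)
(77 - 42)*W(-9, 2) = (77 - 42)*(12 + 2*(-9) + 2*2) = 35*(12 - 18 + 4) = 35*(-2) = -70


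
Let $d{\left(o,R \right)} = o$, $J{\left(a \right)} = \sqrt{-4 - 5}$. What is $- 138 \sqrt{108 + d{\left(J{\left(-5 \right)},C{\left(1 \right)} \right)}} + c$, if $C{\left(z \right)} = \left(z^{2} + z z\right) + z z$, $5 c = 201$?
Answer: $\frac{201}{5} - 138 \sqrt{108 + 3 i} \approx -1394.1 - 19.917 i$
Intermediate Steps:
$c = \frac{201}{5}$ ($c = \frac{1}{5} \cdot 201 = \frac{201}{5} \approx 40.2$)
$C{\left(z \right)} = 3 z^{2}$ ($C{\left(z \right)} = \left(z^{2} + z^{2}\right) + z^{2} = 2 z^{2} + z^{2} = 3 z^{2}$)
$J{\left(a \right)} = 3 i$ ($J{\left(a \right)} = \sqrt{-9} = 3 i$)
$- 138 \sqrt{108 + d{\left(J{\left(-5 \right)},C{\left(1 \right)} \right)}} + c = - 138 \sqrt{108 + 3 i} + \frac{201}{5} = \frac{201}{5} - 138 \sqrt{108 + 3 i}$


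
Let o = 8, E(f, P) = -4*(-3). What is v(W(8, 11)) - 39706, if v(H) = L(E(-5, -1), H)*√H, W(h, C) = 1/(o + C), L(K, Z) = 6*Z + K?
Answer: -39706 + 234*√19/361 ≈ -39703.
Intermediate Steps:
E(f, P) = 12
L(K, Z) = K + 6*Z
W(h, C) = 1/(8 + C)
v(H) = √H*(12 + 6*H) (v(H) = (12 + 6*H)*√H = √H*(12 + 6*H))
v(W(8, 11)) - 39706 = 6*√(1/(8 + 11))*(2 + 1/(8 + 11)) - 39706 = 6*√(1/19)*(2 + 1/19) - 39706 = 6*(√19/19)*(39/19) - 39706 = 234*√19/361 - 39706 = -39706 + 234*√19/361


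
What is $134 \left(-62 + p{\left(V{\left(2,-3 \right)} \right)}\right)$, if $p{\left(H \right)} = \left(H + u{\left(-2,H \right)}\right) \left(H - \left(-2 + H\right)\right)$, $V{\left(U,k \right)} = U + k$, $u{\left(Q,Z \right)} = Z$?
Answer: $-8844$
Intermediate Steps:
$p{\left(H \right)} = 4 H$ ($p{\left(H \right)} = \left(H + H\right) \left(H - \left(-2 + H\right)\right) = 2 H 2 = 4 H$)
$134 \left(-62 + p{\left(V{\left(2,-3 \right)} \right)}\right) = 134 \left(-62 + 4 \left(2 - 3\right)\right) = 134 \left(-62 + 4 \left(-1\right)\right) = 134 \left(-62 - 4\right) = 134 \left(-66\right) = -8844$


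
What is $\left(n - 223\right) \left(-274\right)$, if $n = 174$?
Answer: $13426$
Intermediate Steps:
$\left(n - 223\right) \left(-274\right) = \left(174 - 223\right) \left(-274\right) = \left(-49\right) \left(-274\right) = 13426$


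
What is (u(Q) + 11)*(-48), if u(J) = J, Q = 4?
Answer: -720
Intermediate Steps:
(u(Q) + 11)*(-48) = (4 + 11)*(-48) = 15*(-48) = -720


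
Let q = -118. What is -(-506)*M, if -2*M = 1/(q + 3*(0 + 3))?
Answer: 253/109 ≈ 2.3211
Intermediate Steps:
M = 1/218 (M = -1/(2*(-118 + 3*(0 + 3))) = -1/(2*(-118 + 3*3)) = -1/(2*(-118 + 9)) = -½/(-109) = -½*(-1/109) = 1/218 ≈ 0.0045872)
-(-506)*M = -(-506)/218 = -506*(-1/218) = 253/109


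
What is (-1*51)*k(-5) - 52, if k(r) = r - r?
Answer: -52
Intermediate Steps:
k(r) = 0
(-1*51)*k(-5) - 52 = -1*51*0 - 52 = -51*0 - 52 = 0 - 52 = -52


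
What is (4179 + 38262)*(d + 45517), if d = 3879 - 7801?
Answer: 1765333395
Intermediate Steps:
d = -3922
(4179 + 38262)*(d + 45517) = (4179 + 38262)*(-3922 + 45517) = 42441*41595 = 1765333395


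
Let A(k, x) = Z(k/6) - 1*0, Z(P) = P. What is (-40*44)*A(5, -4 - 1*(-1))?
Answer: -4400/3 ≈ -1466.7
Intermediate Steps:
A(k, x) = k/6 (A(k, x) = k/6 - 1*0 = k*(⅙) + 0 = k/6 + 0 = k/6)
(-40*44)*A(5, -4 - 1*(-1)) = (-40*44)*((⅙)*5) = -1760*⅚ = -4400/3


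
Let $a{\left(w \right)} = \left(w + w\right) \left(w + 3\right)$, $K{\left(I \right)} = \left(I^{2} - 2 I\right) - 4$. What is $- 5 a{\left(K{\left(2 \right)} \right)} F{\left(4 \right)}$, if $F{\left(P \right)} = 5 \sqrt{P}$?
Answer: $-400$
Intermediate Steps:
$K{\left(I \right)} = -4 + I^{2} - 2 I$
$a{\left(w \right)} = 2 w \left(3 + w\right)$
$- 5 a{\left(K{\left(2 \right)} \right)} F{\left(4 \right)} = - 5 \cdot 2 \left(-4 + 2^{2} - 4\right) \left(3 - \left(8 - 4\right)\right) 5 \sqrt{4} = - 5 \cdot 2 \left(-4 + 4 - 4\right) \left(3 - 4\right) 5 \cdot 2 = - 5 \cdot 2 \left(-4\right) \left(3 - 4\right) 10 = - 5 \cdot 2 \left(-4\right) \left(-1\right) 10 = \left(-5\right) 8 \cdot 10 = \left(-40\right) 10 = -400$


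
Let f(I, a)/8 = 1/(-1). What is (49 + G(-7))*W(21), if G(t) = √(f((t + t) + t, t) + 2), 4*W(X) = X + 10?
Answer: 1519/4 + 31*I*√6/4 ≈ 379.75 + 18.984*I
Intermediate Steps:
W(X) = 5/2 + X/4 (W(X) = (X + 10)/4 = (10 + X)/4 = 5/2 + X/4)
f(I, a) = -8 (f(I, a) = 8/(-1) = 8*(-1) = -8)
G(t) = I*√6 (G(t) = √(-8 + 2) = √(-6) = I*√6)
(49 + G(-7))*W(21) = (49 + I*√6)*(5/2 + (¼)*21) = (49 + I*√6)*(5/2 + 21/4) = (49 + I*√6)*(31/4) = 1519/4 + 31*I*√6/4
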